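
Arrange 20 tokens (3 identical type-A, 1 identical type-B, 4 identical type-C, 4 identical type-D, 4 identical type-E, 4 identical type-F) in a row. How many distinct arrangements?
20! / (3! × 1! × 4! × 4! × 4! × 4!) = 1222160940000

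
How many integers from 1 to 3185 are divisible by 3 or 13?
⌊3185/3⌋ + ⌊3185/13⌋ - ⌊3185/39⌋ = 1061 + 245 - 81 = 1225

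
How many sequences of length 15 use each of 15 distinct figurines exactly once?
15! = 1307674368000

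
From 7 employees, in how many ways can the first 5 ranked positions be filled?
P(7,5) = 7!/(7-5)! = 2520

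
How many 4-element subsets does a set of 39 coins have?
C(39,4) = 39!/(4!×35!) = 82251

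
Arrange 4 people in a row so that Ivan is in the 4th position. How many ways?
Fix one position: (4-1)! = 6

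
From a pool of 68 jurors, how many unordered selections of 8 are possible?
C(68,8) = 68!/(8!×60!) = 7392009768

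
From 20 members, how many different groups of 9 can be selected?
C(20,9) = 20!/(9!×11!) = 167960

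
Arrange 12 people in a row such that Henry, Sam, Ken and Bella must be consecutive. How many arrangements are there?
Treat the 4 as one block: (12-4+1)! × 4! = 362880 × 24 = 8709120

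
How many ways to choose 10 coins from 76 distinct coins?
C(76,10) = 76!/(10!×66!) = 954526728530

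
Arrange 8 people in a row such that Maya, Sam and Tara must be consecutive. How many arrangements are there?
Treat the 3 as one block: (8-3+1)! × 3! = 720 × 6 = 4320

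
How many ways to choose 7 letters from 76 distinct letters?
C(76,7) = 76!/(7!×69!) = 2186189400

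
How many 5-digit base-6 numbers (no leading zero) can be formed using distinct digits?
First digit: 5 choices (nonzero). Then descending: 5 × 5 × 4 × 3 × 2 = 600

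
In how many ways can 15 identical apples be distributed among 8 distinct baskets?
C(15+8-1, 8-1) = C(22, 7) = 170544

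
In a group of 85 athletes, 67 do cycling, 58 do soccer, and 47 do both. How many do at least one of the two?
|A∪B| = |A| + |B| - |A∩B| = 67 + 58 - 47 = 78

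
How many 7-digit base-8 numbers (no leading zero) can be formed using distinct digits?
First digit: 7 choices (nonzero). Then descending: 7 × 7 × 6 × 5 × 4 × 3 × 2 = 35280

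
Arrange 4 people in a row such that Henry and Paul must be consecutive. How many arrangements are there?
Treat the 2 as one block: (4-2+1)! × 2! = 6 × 2 = 12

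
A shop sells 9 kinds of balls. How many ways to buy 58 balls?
C(58+9-1, 9-1) = C(66, 8) = 5743572120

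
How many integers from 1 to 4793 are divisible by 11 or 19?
⌊4793/11⌋ + ⌊4793/19⌋ - ⌊4793/209⌋ = 435 + 252 - 22 = 665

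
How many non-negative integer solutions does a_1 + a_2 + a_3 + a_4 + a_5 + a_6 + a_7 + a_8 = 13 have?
C(13+8-1, 8-1) = C(20, 7) = 77520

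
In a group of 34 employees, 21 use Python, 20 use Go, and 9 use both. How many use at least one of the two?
|A∪B| = |A| + |B| - |A∩B| = 21 + 20 - 9 = 32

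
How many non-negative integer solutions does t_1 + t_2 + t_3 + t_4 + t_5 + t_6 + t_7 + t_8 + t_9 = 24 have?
C(24+9-1, 9-1) = C(32, 8) = 10518300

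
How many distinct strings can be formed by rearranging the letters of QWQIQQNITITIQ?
13! / (1! × 2! × 4! × 5! × 1!) = 1081080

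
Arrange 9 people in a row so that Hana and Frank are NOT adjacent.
Total - adjacent = 9! - (9-1)!×2 = 362880 - 80640 = 282240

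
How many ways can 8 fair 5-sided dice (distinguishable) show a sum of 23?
Coefficient of x^23 in (x + x² + ... + x^5)^8. By inclusion-exclusion on dice exceeding 5: Σ_j (-1)^j C(8,j)·C(23-1-5j, 7) = C(8,0)·C(22,7) - C(8,1)·C(17,7) + C(8,2)·C(12,7) - C(8,3)·C(7,7) = 1·170544 - 8·19448 + 28·792 - 56·1 = 37080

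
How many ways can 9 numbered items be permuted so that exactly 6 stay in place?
Choose the 6 fixed points C(9,6) = 84, derange the rest: !3 = Σ_{j=0}^{3} (-1)^j·3!/j! = 6 - 6 + 3 - 1 = 2. Product = 84 × 2 = 168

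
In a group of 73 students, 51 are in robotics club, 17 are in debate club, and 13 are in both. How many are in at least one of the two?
|A∪B| = |A| + |B| - |A∩B| = 51 + 17 - 13 = 55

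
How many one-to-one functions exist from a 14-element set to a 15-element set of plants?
P(15,14) = 15!/(15-14)! = 1307674368000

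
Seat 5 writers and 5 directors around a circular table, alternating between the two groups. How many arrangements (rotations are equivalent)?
Fix one of the writers: (5-1)! ways for the remaining writers, × 5! ways for the directors = 24 × 120 = 2880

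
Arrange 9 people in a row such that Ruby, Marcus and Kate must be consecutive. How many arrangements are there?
Treat the 3 as one block: (9-3+1)! × 3! = 5040 × 6 = 30240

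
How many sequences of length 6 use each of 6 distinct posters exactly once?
6! = 720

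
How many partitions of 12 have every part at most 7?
Let r_j(i) = number of partitions of i into parts ≤ j, for i = 0..12. r_1(i) = 1 for all i; r_j(i) = r_{j-1}(i) + r_j(i-j). Rows j = 2..7: ≤2: 1 1 2 2 3 3 4 4 5 5 6 6 7; ≤3: 1 1 2 3 4 5 7 8 10 12 14 16 19; ≤4: 1 1 2 3 5 6 9 11 15 18 23 27 34; ≤5: 1 1 2 3 5 7 10 13 18 23 30 37 47; ≤6: 1 1 2 3 5 7 11 14 20 26 35 44 58; ≤7: 1 1 2 3 5 7 11 15 21 28 38 49 65. r_7(12) = 65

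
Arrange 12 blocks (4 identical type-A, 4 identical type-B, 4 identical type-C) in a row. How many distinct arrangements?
12! / (4! × 4! × 4!) = 34650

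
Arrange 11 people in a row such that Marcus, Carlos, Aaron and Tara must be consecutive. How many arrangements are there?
Treat the 4 as one block: (11-4+1)! × 4! = 40320 × 24 = 967680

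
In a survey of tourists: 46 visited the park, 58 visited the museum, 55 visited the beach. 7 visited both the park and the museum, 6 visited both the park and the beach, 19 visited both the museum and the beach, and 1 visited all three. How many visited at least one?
|A∪B∪C| = 46+58+55-7-6-19+1 = 128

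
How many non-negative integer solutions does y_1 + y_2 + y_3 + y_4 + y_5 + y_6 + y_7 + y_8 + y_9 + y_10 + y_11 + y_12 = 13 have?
C(13+12-1, 12-1) = C(24, 11) = 2496144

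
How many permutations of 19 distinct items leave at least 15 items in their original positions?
Exactly j fixed points: C(19,j)·!(19-j); sum over j ≥ 15 (derangement numbers via !m = (m-1)·(!(m-1) + !(m-2)): !0..!4 = 1, 0, 1, 2, 9). Σ_{j=15}^{19} C(19,j)·!(19-j) = C(19,15)·!4 + C(19,16)·!3 + C(19,17)·!2 + C(19,18)·!1 + C(19,19)·!0 = 3876·9 + 969·2 + 171·1 + 19·0 + 1·1 = 36994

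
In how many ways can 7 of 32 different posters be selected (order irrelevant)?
C(32,7) = 32!/(7!×25!) = 3365856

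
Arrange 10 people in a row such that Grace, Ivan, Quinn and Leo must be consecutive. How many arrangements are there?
Treat the 4 as one block: (10-4+1)! × 4! = 5040 × 24 = 120960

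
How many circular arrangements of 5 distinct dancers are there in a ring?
Circular: fix one position, arrange the rest. (5-1)! = 24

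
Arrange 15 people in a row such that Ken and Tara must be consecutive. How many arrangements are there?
Treat the 2 as one block: (15-2+1)! × 2! = 87178291200 × 2 = 174356582400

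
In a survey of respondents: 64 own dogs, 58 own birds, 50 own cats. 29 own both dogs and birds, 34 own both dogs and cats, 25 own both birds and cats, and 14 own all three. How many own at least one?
|A∪B∪C| = 64+58+50-29-34-25+14 = 98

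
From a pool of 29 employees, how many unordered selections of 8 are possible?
C(29,8) = 29!/(8!×21!) = 4292145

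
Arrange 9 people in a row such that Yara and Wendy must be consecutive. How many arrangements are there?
Treat the 2 as one block: (9-2+1)! × 2! = 40320 × 2 = 80640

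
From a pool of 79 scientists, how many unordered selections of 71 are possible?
C(79,71) = 79!/(71!×8!) = 26088783435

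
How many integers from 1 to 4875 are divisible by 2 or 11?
⌊4875/2⌋ + ⌊4875/11⌋ - ⌊4875/22⌋ = 2437 + 443 - 221 = 2659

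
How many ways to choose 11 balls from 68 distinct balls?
C(68,11) = 68!/(11!×57!) = 1533058025824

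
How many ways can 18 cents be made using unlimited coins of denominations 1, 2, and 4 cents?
Coefficient of x^18 in 1/(1-x^1) · 1/(1-x^2) · 1/(1-x^4). Case on j = number of 4-cent coins (j = 0..4); remainder r = 18 - 4j is made from {1,2} in ⌊r/2⌋+1 ways. r = 18, 14, 10, 6, 2 → 10 + 8 + 6 + 4 + 2 = 30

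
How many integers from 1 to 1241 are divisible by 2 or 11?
⌊1241/2⌋ + ⌊1241/11⌋ - ⌊1241/22⌋ = 620 + 112 - 56 = 676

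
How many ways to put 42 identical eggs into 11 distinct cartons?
C(42+11-1, 11-1) = C(52, 10) = 15820024220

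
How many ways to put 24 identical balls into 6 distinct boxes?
C(24+6-1, 6-1) = C(29, 5) = 118755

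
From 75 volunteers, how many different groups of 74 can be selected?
C(75,74) = 75!/(74!×1!) = 75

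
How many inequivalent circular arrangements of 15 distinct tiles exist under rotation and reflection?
(15-1)!/2 = 87178291200/2 = 43589145600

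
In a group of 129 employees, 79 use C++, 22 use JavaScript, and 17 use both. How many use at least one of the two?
|A∪B| = |A| + |B| - |A∩B| = 79 + 22 - 17 = 84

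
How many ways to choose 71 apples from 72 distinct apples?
C(72,71) = 72!/(71!×1!) = 72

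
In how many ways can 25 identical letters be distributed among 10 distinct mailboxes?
C(25+10-1, 10-1) = C(34, 9) = 52451256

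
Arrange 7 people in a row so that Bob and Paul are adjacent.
Treat as block: (7-1)! × 2! = 720 × 2 = 1440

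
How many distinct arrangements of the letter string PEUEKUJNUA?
10! / (2! × 1! × 1! × 1! × 3! × 1! × 1!) = 302400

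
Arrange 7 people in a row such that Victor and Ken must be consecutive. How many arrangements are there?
Treat the 2 as one block: (7-2+1)! × 2! = 720 × 2 = 1440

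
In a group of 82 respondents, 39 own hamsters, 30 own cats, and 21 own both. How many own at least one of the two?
|A∪B| = |A| + |B| - |A∩B| = 39 + 30 - 21 = 48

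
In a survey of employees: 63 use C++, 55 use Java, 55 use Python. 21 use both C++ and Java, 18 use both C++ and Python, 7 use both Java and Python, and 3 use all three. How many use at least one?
|A∪B∪C| = 63+55+55-21-18-7+3 = 130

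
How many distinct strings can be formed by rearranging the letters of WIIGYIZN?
8! / (1! × 1! × 3! × 1! × 1! × 1!) = 6720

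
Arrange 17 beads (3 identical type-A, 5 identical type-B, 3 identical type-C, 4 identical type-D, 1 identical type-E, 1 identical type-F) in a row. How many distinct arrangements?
17! / (3! × 5! × 3! × 4! × 1! × 1!) = 3430627200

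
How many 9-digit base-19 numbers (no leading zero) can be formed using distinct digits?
First digit: 18 choices (nonzero). Then descending: 18 × 18 × 17 × 16 × 15 × 14 × 13 × 12 × 11 = 31757806080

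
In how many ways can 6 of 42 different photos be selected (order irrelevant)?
C(42,6) = 42!/(6!×36!) = 5245786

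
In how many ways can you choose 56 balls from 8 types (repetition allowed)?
C(56+8-1, 8-1) = C(63, 7) = 553270671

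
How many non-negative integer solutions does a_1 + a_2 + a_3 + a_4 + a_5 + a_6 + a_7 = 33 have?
C(33+7-1, 7-1) = C(39, 6) = 3262623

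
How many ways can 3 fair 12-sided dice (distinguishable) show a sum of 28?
Coefficient of x^28 in (x + x² + ... + x^12)^3. By inclusion-exclusion on dice exceeding 12: Σ_j (-1)^j C(3,j)·C(28-1-12j, 2) = C(3,0)·C(27,2) - C(3,1)·C(15,2) + C(3,2)·C(3,2) = 1·351 - 3·105 + 3·3 = 45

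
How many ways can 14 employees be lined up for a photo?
14! = 87178291200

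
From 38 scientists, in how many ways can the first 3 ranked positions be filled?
P(38,3) = 38!/(38-3)! = 50616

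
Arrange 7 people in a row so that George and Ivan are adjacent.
Treat as block: (7-1)! × 2! = 720 × 2 = 1440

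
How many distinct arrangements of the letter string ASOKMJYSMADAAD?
14! / (4! × 1! × 1! × 1! × 2! × 2! × 1! × 2!) = 454053600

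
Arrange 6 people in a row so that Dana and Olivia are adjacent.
Treat as block: (6-1)! × 2! = 120 × 2 = 240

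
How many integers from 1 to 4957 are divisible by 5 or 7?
⌊4957/5⌋ + ⌊4957/7⌋ - ⌊4957/35⌋ = 991 + 708 - 141 = 1558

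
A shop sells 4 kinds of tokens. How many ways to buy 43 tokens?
C(43+4-1, 4-1) = C(46, 3) = 15180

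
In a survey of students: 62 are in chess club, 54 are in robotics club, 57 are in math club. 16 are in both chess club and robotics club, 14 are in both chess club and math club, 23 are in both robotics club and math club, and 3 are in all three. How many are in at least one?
|A∪B∪C| = 62+54+57-16-14-23+3 = 123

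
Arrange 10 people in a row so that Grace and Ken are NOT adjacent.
Total - adjacent = 10! - (10-1)!×2 = 3628800 - 725760 = 2903040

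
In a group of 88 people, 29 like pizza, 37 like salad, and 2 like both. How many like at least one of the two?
|A∪B| = |A| + |B| - |A∩B| = 29 + 37 - 2 = 64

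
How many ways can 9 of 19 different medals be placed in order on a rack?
P(19,9) = 19!/(19-9)! = 33522128640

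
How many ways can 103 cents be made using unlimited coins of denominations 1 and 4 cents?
Coefficient of x^103 in 1/(1-x^1) · 1/(1-x^4). Use j coins of 4 for j = 0..⌊103/4⌋ = 25, the rest in 1s: 25 + 1 = 26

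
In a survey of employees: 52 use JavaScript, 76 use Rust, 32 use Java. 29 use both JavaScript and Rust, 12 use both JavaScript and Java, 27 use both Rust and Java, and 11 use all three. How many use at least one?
|A∪B∪C| = 52+76+32-29-12-27+11 = 103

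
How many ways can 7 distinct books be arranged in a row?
7! = 5040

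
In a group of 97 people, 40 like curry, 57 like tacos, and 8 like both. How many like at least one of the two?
|A∪B| = |A| + |B| - |A∩B| = 40 + 57 - 8 = 89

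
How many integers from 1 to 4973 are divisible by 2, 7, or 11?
⌊4973/2⌋+⌊4973/7⌋+⌊4973/11⌋ - ⌊4973/14⌋-⌊4973/22⌋-⌊4973/77⌋ + ⌊4973/154⌋ = 2486+710+452 - 355-226-64 + 32 = 3035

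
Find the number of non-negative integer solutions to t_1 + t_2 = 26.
C(26+2-1, 2-1) = C(27, 1) = 27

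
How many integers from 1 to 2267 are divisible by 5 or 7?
⌊2267/5⌋ + ⌊2267/7⌋ - ⌊2267/35⌋ = 453 + 323 - 64 = 712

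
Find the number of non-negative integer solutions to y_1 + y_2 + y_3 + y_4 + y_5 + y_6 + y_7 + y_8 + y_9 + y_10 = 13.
C(13+10-1, 10-1) = C(22, 9) = 497420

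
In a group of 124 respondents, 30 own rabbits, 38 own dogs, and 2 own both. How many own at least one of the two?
|A∪B| = |A| + |B| - |A∩B| = 30 + 38 - 2 = 66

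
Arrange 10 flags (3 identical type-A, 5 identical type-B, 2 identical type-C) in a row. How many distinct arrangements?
10! / (3! × 5! × 2!) = 2520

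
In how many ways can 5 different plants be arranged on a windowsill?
5! = 120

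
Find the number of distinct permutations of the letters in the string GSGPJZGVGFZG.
12! / (1! × 2! × 5! × 1! × 1! × 1! × 1!) = 1995840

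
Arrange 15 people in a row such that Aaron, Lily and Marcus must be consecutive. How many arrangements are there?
Treat the 3 as one block: (15-3+1)! × 3! = 6227020800 × 6 = 37362124800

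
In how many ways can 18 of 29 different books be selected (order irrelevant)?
C(29,18) = 29!/(18!×11!) = 34597290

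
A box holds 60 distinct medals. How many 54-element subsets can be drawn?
C(60,54) = 60!/(54!×6!) = 50063860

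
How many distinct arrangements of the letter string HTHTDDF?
7! / (2! × 2! × 1! × 2!) = 630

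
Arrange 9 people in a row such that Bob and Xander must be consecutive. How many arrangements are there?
Treat the 2 as one block: (9-2+1)! × 2! = 40320 × 2 = 80640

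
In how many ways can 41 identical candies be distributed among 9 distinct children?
C(41+9-1, 9-1) = C(49, 8) = 450978066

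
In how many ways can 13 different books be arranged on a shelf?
13! = 6227020800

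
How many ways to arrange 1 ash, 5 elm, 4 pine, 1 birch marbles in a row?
11! / (1! × 5! × 4! × 1!) = 13860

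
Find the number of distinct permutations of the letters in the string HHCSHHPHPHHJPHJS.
16! / (1! × 2! × 3! × 8! × 2!) = 21621600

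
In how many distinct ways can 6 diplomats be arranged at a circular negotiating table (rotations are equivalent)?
Circular: fix one position, arrange the rest. (6-1)! = 120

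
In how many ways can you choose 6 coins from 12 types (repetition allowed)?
C(6+12-1, 12-1) = C(17, 11) = 12376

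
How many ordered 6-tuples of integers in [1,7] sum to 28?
Coefficient of x^28 in (x + x² + ... + x^7)^6. By inclusion-exclusion on dice exceeding 7: Σ_j (-1)^j C(6,j)·C(28-1-7j, 5) = C(6,0)·C(27,5) - C(6,1)·C(20,5) + C(6,2)·C(13,5) - C(6,3)·C(6,5) = 1·80730 - 6·15504 + 15·1287 - 20·6 = 6891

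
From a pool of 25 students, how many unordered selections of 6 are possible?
C(25,6) = 25!/(6!×19!) = 177100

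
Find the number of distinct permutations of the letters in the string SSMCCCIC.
8! / (2! × 4! × 1! × 1!) = 840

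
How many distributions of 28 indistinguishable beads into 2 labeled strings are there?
C(28+2-1, 2-1) = C(29, 1) = 29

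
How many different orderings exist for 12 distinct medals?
12! = 479001600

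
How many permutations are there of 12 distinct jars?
12! = 479001600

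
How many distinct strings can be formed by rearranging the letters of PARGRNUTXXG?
11! / (1! × 1! × 2! × 2! × 1! × 2! × 1! × 1!) = 4989600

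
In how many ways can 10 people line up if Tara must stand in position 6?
Fix one position: (10-1)! = 362880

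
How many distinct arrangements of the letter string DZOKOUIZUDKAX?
13! / (2! × 2! × 1! × 2! × 1! × 2! × 2! × 1!) = 194594400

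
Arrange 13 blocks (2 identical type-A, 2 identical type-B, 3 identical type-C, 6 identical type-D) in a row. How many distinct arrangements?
13! / (2! × 2! × 3! × 6!) = 360360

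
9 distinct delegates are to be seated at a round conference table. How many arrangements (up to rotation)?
Circular: fix one position, arrange the rest. (9-1)! = 40320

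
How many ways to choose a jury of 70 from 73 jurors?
C(73,70) = 73!/(70!×3!) = 62196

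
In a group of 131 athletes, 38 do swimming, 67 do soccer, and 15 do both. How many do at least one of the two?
|A∪B| = |A| + |B| - |A∩B| = 38 + 67 - 15 = 90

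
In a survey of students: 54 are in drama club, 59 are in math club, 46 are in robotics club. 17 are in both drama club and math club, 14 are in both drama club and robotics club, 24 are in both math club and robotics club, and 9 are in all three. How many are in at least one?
|A∪B∪C| = 54+59+46-17-14-24+9 = 113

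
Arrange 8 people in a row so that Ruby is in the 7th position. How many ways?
Fix one position: (8-1)! = 5040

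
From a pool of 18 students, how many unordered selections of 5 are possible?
C(18,5) = 18!/(5!×13!) = 8568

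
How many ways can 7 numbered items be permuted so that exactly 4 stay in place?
Choose the 4 fixed points C(7,4) = 35, derange the rest: !3 = Σ_{j=0}^{3} (-1)^j·3!/j! = 6 - 6 + 3 - 1 = 2. Product = 35 × 2 = 70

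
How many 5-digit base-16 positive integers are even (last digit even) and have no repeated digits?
Last∈{0,2,4,6,8,10,12,14}. Last=0: 32760. Last nonzero: 7×14×P(14,3) = 214032. Total = 246792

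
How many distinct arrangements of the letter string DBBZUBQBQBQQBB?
14! / (4! × 1! × 1! × 7! × 1!) = 720720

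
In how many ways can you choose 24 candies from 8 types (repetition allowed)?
C(24+8-1, 8-1) = C(31, 7) = 2629575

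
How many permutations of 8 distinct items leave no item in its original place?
!8 = Σ_{j=0}^{8} (-1)^j·8!/j! = 40320 - 40320 + 20160 - 6720 + 1680 - 336 + 56 - 8 + 1 = 14833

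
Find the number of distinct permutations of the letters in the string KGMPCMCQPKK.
11! / (2! × 2! × 3! × 1! × 1! × 2!) = 831600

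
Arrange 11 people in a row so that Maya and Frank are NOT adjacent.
Total - adjacent = 11! - (11-1)!×2 = 39916800 - 7257600 = 32659200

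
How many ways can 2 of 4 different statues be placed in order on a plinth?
P(4,2) = 4!/(4-2)! = 12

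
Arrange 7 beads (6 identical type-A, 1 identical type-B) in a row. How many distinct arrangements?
7! / (6! × 1!) = 7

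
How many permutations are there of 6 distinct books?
6! = 720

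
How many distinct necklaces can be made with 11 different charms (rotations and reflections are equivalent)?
(11-1)!/2 = 3628800/2 = 1814400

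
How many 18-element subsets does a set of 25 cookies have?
C(25,18) = 25!/(18!×7!) = 480700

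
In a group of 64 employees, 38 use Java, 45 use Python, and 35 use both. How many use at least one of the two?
|A∪B| = |A| + |B| - |A∩B| = 38 + 45 - 35 = 48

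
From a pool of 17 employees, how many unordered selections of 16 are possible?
C(17,16) = 17!/(16!×1!) = 17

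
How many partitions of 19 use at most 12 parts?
By conjugation, equals partitions of 19 into parts ≤ 12. Let r_j(i) = number of partitions of i into parts ≤ j, for i = 0..19. r_1(i) = 1 for all i; r_j(i) = r_{j-1}(i) + r_j(i-j). Rows j = 2..12: ≤2: 1 1 2 2 3 3 4 4 5 5 6 6 7 7 8 8 9 9 10 10; ≤3: 1 1 2 3 4 5 7 8 10 12 14 16 19 21 24 27 30 33 37 40; ≤4: 1 1 2 3 5 6 9 11 15 18 23 27 34 39 47 54 64 72 84 94; ≤5: 1 1 2 3 5 7 10 13 18 23 30 37 47 57 70 84 101 119 141 164; ≤6: 1 1 2 3 5 7 11 14 20 26 35 44 58 71 90 110 136 163 199 235; ≤7: 1 1 2 3 5 7 11 15 21 28 38 49 65 82 105 131 164 201 248 300; ≤8: 1 1 2 3 5 7 11 15 22 29 40 52 70 89 116 146 186 230 288 352; ≤9: 1 1 2 3 5 7 11 15 22 30 41 54 73 94 123 157 201 252 318 393; ≤10: 1 1 2 3 5 7 11 15 22 30 42 55 75 97 128 164 212 267 340 423; ≤11: 1 1 2 3 5 7 11 15 22 30 42 56 76 99 131 169 219 278 355 445; ≤12: 1 1 2 3 5 7 11 15 22 30 42 56 77 100 133 172 224 285 366 460. r_12(19) = 460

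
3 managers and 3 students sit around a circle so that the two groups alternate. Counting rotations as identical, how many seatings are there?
Fix one of the managers: (3-1)! ways for the remaining managers, × 3! ways for the students = 2 × 6 = 12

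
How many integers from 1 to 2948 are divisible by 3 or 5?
⌊2948/3⌋ + ⌊2948/5⌋ - ⌊2948/15⌋ = 982 + 589 - 196 = 1375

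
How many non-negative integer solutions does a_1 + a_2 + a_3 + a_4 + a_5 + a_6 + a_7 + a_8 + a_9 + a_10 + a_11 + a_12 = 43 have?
C(43+12-1, 12-1) = C(54, 11) = 95722852680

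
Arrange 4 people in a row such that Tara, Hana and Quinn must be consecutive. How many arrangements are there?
Treat the 3 as one block: (4-3+1)! × 3! = 2 × 6 = 12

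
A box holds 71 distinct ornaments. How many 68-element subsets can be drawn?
C(71,68) = 71!/(68!×3!) = 57155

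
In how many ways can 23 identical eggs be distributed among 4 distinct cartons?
C(23+4-1, 4-1) = C(26, 3) = 2600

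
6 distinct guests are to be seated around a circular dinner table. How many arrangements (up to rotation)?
Circular: fix one position, arrange the rest. (6-1)! = 120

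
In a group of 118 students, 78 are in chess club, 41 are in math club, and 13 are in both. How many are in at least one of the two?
|A∪B| = |A| + |B| - |A∩B| = 78 + 41 - 13 = 106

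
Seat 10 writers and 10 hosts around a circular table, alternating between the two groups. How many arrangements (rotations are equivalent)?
Fix one of the writers: (10-1)! ways for the remaining writers, × 10! ways for the hosts = 362880 × 3628800 = 1316818944000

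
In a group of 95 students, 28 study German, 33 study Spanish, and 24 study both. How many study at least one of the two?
|A∪B| = |A| + |B| - |A∩B| = 28 + 33 - 24 = 37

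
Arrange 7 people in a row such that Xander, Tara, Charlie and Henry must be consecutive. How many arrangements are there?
Treat the 4 as one block: (7-4+1)! × 4! = 24 × 24 = 576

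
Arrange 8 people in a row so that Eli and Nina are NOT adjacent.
Total - adjacent = 8! - (8-1)!×2 = 40320 - 10080 = 30240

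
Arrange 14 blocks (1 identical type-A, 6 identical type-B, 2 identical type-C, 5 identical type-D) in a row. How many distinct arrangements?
14! / (1! × 6! × 2! × 5!) = 504504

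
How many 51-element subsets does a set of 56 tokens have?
C(56,51) = 56!/(51!×5!) = 3819816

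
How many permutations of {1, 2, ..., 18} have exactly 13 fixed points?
Choose the 13 fixed points C(18,13) = 8568, derange the rest: !5 = Σ_{j=0}^{5} (-1)^j·5!/j! = 120 - 120 + 60 - 20 + 5 - 1 = 44. Product = 8568 × 44 = 376992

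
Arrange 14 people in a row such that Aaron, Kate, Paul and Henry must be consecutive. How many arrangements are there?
Treat the 4 as one block: (14-4+1)! × 4! = 39916800 × 24 = 958003200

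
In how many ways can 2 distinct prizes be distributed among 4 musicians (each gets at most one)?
P(4,2) = 4!/(4-2)! = 12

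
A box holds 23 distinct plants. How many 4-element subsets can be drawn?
C(23,4) = 23!/(4!×19!) = 8855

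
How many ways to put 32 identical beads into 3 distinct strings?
C(32+3-1, 3-1) = C(34, 2) = 561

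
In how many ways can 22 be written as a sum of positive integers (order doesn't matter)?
Pentagonal recurrence p(n) = p(n-1) + p(n-2) - p(n-5) - p(n-7) + p(n-12) + p(n-15) - ... gives p(0..21) = 1, 1, 2, 3, 5, 7, 11, 15, 22, 30, 42, 56, 77, 101, 135, 176, 231, 297, 385, 490, 627, 792. p(22) = p(21) + p(20) - p(17) - p(15) + p(10) + p(7) - p(0) = 792 + 627 - 297 - 176 + 42 + 15 - 1 = 1002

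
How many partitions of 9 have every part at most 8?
Let r_j(i) = number of partitions of i into parts ≤ j, for i = 0..9. r_1(i) = 1 for all i; r_j(i) = r_{j-1}(i) + r_j(i-j). Rows j = 2..8: ≤2: 1 1 2 2 3 3 4 4 5 5; ≤3: 1 1 2 3 4 5 7 8 10 12; ≤4: 1 1 2 3 5 6 9 11 15 18; ≤5: 1 1 2 3 5 7 10 13 18 23; ≤6: 1 1 2 3 5 7 11 14 20 26; ≤7: 1 1 2 3 5 7 11 15 21 28; ≤8: 1 1 2 3 5 7 11 15 22 29. r_8(9) = 29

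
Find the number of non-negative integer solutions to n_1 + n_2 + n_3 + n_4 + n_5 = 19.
C(19+5-1, 5-1) = C(23, 4) = 8855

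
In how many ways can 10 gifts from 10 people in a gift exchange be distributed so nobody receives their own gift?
!10 = Σ_{j=0}^{10} (-1)^j·10!/j! = 3628800 - 3628800 + 1814400 - 604800 + 151200 - 30240 + 5040 - 720 + 90 - 10 + 1 = 1334961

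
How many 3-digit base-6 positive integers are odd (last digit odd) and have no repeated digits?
Last∈{1,3,5}. Last=0: 0. Last nonzero: 3×4×P(4,1) = 48. Total = 48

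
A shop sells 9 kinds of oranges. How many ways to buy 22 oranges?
C(22+9-1, 9-1) = C(30, 8) = 5852925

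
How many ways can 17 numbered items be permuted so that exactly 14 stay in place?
Choose the 14 fixed points C(17,14) = 680, derange the rest: !3 = Σ_{j=0}^{3} (-1)^j·3!/j! = 6 - 6 + 3 - 1 = 2. Product = 680 × 2 = 1360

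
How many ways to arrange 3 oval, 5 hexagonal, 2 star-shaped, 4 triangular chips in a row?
14! / (3! × 5! × 2! × 4!) = 2522520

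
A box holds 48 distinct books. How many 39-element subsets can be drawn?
C(48,39) = 48!/(39!×9!) = 1677106640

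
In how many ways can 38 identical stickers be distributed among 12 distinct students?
C(38+12-1, 12-1) = C(49, 11) = 29135916264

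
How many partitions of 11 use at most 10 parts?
By conjugation, equals partitions of 11 into parts ≤ 10. Let r_j(i) = number of partitions of i into parts ≤ j, for i = 0..11. r_1(i) = 1 for all i; r_j(i) = r_{j-1}(i) + r_j(i-j). Rows j = 2..10: ≤2: 1 1 2 2 3 3 4 4 5 5 6 6; ≤3: 1 1 2 3 4 5 7 8 10 12 14 16; ≤4: 1 1 2 3 5 6 9 11 15 18 23 27; ≤5: 1 1 2 3 5 7 10 13 18 23 30 37; ≤6: 1 1 2 3 5 7 11 14 20 26 35 44; ≤7: 1 1 2 3 5 7 11 15 21 28 38 49; ≤8: 1 1 2 3 5 7 11 15 22 29 40 52; ≤9: 1 1 2 3 5 7 11 15 22 30 41 54; ≤10: 1 1 2 3 5 7 11 15 22 30 42 55. r_10(11) = 55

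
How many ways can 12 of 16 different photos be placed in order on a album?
P(16,12) = 16!/(16-12)! = 871782912000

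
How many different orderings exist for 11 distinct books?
11! = 39916800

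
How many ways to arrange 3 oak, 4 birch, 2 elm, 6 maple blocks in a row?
15! / (3! × 4! × 2! × 6!) = 6306300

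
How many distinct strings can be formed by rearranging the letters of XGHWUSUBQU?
10! / (1! × 1! × 1! × 1! × 3! × 1! × 1! × 1!) = 604800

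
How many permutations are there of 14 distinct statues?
14! = 87178291200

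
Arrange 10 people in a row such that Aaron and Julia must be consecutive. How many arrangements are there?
Treat the 2 as one block: (10-2+1)! × 2! = 362880 × 2 = 725760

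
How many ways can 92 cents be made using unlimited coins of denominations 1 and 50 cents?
Coefficient of x^92 in 1/(1-x^1) · 1/(1-x^50). Use j coins of 50 for j = 0..⌊92/50⌋ = 1, the rest in 1s: 1 + 1 = 2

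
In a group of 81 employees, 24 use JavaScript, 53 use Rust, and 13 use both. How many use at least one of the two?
|A∪B| = |A| + |B| - |A∩B| = 24 + 53 - 13 = 64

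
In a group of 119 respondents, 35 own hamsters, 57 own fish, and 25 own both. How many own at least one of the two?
|A∪B| = |A| + |B| - |A∩B| = 35 + 57 - 25 = 67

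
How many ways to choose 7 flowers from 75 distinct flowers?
C(75,7) = 75!/(7!×68!) = 1984829850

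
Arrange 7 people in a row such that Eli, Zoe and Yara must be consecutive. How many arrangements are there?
Treat the 3 as one block: (7-3+1)! × 3! = 120 × 6 = 720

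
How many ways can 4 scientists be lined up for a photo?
4! = 24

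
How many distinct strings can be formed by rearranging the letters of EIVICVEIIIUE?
12! / (1! × 5! × 1! × 2! × 3!) = 332640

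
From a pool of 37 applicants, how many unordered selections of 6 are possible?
C(37,6) = 37!/(6!×31!) = 2324784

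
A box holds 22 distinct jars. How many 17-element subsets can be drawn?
C(22,17) = 22!/(17!×5!) = 26334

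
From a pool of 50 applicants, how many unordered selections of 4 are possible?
C(50,4) = 50!/(4!×46!) = 230300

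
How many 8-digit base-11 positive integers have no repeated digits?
First digit: 10 choices (nonzero). Then descending: 10 × 10 × 9 × 8 × 7 × 6 × 5 × 4 = 6048000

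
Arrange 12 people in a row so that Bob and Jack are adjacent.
Treat as block: (12-1)! × 2! = 39916800 × 2 = 79833600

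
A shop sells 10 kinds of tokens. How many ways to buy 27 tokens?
C(27+10-1, 10-1) = C(36, 9) = 94143280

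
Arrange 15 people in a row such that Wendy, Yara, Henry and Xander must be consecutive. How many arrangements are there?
Treat the 4 as one block: (15-4+1)! × 4! = 479001600 × 24 = 11496038400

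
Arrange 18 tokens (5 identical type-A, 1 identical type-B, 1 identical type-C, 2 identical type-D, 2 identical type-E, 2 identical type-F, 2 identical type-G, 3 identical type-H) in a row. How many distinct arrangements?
18! / (5! × 1! × 1! × 2! × 2! × 2! × 2! × 3!) = 555761606400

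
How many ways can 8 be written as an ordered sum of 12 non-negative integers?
C(8+12-1, 12-1) = C(19, 11) = 75582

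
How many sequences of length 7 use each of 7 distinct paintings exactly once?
7! = 5040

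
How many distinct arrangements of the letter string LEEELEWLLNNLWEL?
15! / (2! × 5! × 6! × 2!) = 3783780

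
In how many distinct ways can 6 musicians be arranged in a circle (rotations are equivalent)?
Circular: fix one position, arrange the rest. (6-1)! = 120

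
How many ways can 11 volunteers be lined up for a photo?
11! = 39916800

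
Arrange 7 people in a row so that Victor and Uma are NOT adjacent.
Total - adjacent = 7! - (7-1)!×2 = 5040 - 1440 = 3600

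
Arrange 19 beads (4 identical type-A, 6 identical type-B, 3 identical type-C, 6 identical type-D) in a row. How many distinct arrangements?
19! / (4! × 6! × 3! × 6!) = 1629547920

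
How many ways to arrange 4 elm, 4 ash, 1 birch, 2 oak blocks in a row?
11! / (4! × 4! × 1! × 2!) = 34650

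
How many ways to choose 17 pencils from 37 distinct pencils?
C(37,17) = 37!/(17!×20!) = 15905368710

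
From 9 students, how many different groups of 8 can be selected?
C(9,8) = 9!/(8!×1!) = 9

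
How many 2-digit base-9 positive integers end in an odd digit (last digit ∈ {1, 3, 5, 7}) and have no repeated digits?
Last∈{1,3,5,7}. Last=0: 0. Last nonzero: 4×7×P(7,0) = 28. Total = 28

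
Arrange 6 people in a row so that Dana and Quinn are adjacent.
Treat as block: (6-1)! × 2! = 120 × 2 = 240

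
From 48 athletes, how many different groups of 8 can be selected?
C(48,8) = 48!/(8!×40!) = 377348994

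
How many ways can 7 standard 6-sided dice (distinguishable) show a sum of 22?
Coefficient of x^22 in (x + x² + ... + x^6)^7. By inclusion-exclusion on dice exceeding 6: Σ_j (-1)^j C(7,j)·C(22-1-6j, 6) = C(7,0)·C(21,6) - C(7,1)·C(15,6) + C(7,2)·C(9,6) = 1·54264 - 7·5005 + 21·84 = 20993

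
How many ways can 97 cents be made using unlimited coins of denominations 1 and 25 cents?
Coefficient of x^97 in 1/(1-x^1) · 1/(1-x^25). Use j coins of 25 for j = 0..⌊97/25⌋ = 3, the rest in 1s: 3 + 1 = 4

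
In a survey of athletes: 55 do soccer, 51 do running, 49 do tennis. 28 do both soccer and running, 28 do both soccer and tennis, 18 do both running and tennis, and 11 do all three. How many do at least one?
|A∪B∪C| = 55+51+49-28-28-18+11 = 92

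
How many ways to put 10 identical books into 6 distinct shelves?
C(10+6-1, 6-1) = C(15, 5) = 3003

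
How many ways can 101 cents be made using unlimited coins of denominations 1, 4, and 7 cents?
Coefficient of x^101 in 1/(1-x^1) · 1/(1-x^4) · 1/(1-x^7). Case on j = number of 7-cent coins (j = 0..14); remainder r = 101 - 7j is made from {1,4} in ⌊r/4⌋+1 ways. r = 101, 94, 87, 80, 73, 66, 59, 52, 45, 38, 31, 24, 17, 10, 3 → 26 + 24 + 22 + 21 + 19 + 17 + 15 + 14 + 12 + 10 + 8 + 7 + 5 + 3 + 1 = 204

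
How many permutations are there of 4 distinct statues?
4! = 24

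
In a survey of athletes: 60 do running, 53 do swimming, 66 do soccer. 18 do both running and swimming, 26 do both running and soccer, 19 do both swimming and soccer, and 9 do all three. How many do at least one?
|A∪B∪C| = 60+53+66-18-26-19+9 = 125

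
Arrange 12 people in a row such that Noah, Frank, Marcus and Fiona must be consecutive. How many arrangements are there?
Treat the 4 as one block: (12-4+1)! × 4! = 362880 × 24 = 8709120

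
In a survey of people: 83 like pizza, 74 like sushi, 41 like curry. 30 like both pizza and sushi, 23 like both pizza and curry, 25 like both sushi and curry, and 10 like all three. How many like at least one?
|A∪B∪C| = 83+74+41-30-23-25+10 = 130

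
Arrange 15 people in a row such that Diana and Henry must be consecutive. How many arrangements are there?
Treat the 2 as one block: (15-2+1)! × 2! = 87178291200 × 2 = 174356582400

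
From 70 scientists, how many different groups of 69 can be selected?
C(70,69) = 70!/(69!×1!) = 70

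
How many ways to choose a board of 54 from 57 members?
C(57,54) = 57!/(54!×3!) = 29260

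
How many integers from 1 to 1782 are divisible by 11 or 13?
⌊1782/11⌋ + ⌊1782/13⌋ - ⌊1782/143⌋ = 162 + 137 - 12 = 287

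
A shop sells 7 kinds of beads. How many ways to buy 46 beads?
C(46+7-1, 7-1) = C(52, 6) = 20358520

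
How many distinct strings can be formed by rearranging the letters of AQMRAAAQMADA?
12! / (1! × 6! × 1! × 2! × 2!) = 166320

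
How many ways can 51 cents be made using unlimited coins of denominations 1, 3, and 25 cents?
Coefficient of x^51 in 1/(1-x^1) · 1/(1-x^3) · 1/(1-x^25). Case on j = number of 25-cent coins (j = 0..2); remainder r = 51 - 25j is made from {1,3} in ⌊r/3⌋+1 ways. r = 51, 26, 1 → 18 + 9 + 1 = 28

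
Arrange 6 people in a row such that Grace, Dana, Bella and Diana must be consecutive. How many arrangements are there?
Treat the 4 as one block: (6-4+1)! × 4! = 6 × 24 = 144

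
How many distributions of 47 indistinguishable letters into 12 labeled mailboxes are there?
C(47+12-1, 12-1) = C(58, 11) = 227692286640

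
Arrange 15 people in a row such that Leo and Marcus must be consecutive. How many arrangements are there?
Treat the 2 as one block: (15-2+1)! × 2! = 87178291200 × 2 = 174356582400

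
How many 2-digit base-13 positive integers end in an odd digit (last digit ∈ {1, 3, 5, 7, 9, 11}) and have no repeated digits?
Last∈{1,3,5,7,9,11}. Last=0: 0. Last nonzero: 6×11×P(11,0) = 66. Total = 66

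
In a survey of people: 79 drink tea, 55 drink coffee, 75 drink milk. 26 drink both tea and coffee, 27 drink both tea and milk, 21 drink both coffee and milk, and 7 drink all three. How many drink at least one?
|A∪B∪C| = 79+55+75-26-27-21+7 = 142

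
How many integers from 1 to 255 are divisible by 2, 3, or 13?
⌊255/2⌋+⌊255/3⌋+⌊255/13⌋ - ⌊255/6⌋-⌊255/26⌋-⌊255/39⌋ + ⌊255/78⌋ = 127+85+19 - 42-9-6 + 3 = 177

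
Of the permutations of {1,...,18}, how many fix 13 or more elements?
Exactly j fixed points: C(18,j)·!(18-j); sum over j ≥ 13 (derangement numbers via !m = (m-1)·(!(m-1) + !(m-2)): !0..!5 = 1, 0, 1, 2, 9, 44). Σ_{j=13}^{18} C(18,j)·!(18-j) = C(18,13)·!5 + C(18,14)·!4 + C(18,15)·!3 + C(18,16)·!2 + C(18,17)·!1 + C(18,18)·!0 = 8568·44 + 3060·9 + 816·2 + 153·1 + 18·0 + 1·1 = 406318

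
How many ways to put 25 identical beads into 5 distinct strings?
C(25+5-1, 5-1) = C(29, 4) = 23751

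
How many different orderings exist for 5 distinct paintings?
5! = 120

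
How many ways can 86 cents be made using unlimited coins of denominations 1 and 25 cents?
Coefficient of x^86 in 1/(1-x^1) · 1/(1-x^25). Use j coins of 25 for j = 0..⌊86/25⌋ = 3, the rest in 1s: 3 + 1 = 4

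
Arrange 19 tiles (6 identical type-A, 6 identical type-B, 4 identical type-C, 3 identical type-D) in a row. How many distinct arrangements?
19! / (6! × 6! × 4! × 3!) = 1629547920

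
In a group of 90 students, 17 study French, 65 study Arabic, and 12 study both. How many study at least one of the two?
|A∪B| = |A| + |B| - |A∩B| = 17 + 65 - 12 = 70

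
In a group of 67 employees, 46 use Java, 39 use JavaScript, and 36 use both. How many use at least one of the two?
|A∪B| = |A| + |B| - |A∩B| = 46 + 39 - 36 = 49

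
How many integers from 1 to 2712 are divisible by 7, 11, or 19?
⌊2712/7⌋+⌊2712/11⌋+⌊2712/19⌋ - ⌊2712/77⌋-⌊2712/133⌋-⌊2712/209⌋ + ⌊2712/1463⌋ = 387+246+142 - 35-20-12 + 1 = 709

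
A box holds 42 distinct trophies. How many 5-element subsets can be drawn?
C(42,5) = 42!/(5!×37!) = 850668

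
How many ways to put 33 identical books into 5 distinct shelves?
C(33+5-1, 5-1) = C(37, 4) = 66045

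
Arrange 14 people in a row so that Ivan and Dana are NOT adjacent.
Total - adjacent = 14! - (14-1)!×2 = 87178291200 - 12454041600 = 74724249600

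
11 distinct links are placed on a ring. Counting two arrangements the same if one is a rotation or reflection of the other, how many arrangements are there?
(11-1)!/2 = 3628800/2 = 1814400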